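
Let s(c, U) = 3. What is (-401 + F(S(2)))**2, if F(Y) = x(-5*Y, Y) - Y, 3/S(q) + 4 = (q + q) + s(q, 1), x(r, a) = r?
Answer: 165649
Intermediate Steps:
S(q) = 3/(-1 + 2*q) (S(q) = 3/(-4 + ((q + q) + 3)) = 3/(-4 + (2*q + 3)) = 3/(-4 + (3 + 2*q)) = 3/(-1 + 2*q))
F(Y) = -6*Y (F(Y) = -5*Y - Y = -6*Y)
(-401 + F(S(2)))**2 = (-401 - 18/(-1 + 2*2))**2 = (-401 - 18/(-1 + 4))**2 = (-401 - 18/3)**2 = (-401 - 6*1)**2 = (-401 - 6)**2 = (-407)**2 = 165649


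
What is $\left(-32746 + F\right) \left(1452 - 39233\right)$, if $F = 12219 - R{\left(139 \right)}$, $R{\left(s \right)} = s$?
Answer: $780782146$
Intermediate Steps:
$F = 12080$ ($F = 12219 - 139 = 12080$)
$\left(-32746 + F\right) \left(1452 - 39233\right) = \left(-32746 + 12080\right) \left(1452 - 39233\right) = \left(-20666\right) \left(-37781\right) = 780782146$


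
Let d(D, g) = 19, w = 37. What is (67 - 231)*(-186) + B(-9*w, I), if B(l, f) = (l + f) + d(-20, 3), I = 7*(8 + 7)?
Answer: 30295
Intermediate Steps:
I = 105 (I = 7*15 = 105)
B(l, f) = 19 + f + l (B(l, f) = (l + f) + 19 = (f + l) + 19 = 19 + f + l)
(67 - 231)*(-186) + B(-9*w, I) = (67 - 231)*(-186) + (19 + 105 - 9*37) = -164*(-186) + (19 + 105 - 333) = 30504 - 209 = 30295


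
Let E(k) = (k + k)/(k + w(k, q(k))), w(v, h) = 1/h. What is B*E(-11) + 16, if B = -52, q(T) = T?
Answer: -5316/61 ≈ -87.148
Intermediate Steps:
E(k) = 2*k/(k + 1/k) (E(k) = (k + k)/(k + 1/k) = (2*k)/(k + 1/k) = 2*k/(k + 1/k))
B*E(-11) + 16 = -104*(-11)²/(1 + (-11)²) + 16 = -104*121/(1 + 121) + 16 = -104*121/122 + 16 = -52*121/61 + 16 = -6292/61 + 16 = -5316/61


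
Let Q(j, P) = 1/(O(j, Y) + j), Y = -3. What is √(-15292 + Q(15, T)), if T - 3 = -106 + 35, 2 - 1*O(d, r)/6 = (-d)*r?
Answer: I*√11147871/27 ≈ 123.66*I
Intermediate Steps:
O(d, r) = 12 + 6*d*r (O(d, r) = 12 - 6*(-d)*r = 12 - (-6)*d*r = 12 + 6*d*r)
T = -68 (T = 3 + (-106 + 35) = 3 - 71 = -68)
Q(j, P) = 1/(12 - 17*j) (Q(j, P) = 1/((12 + 6*j*(-3)) + j) = 1/((12 - 18*j) + j) = 1/(12 - 17*j))
√(-15292 + Q(15, T)) = √(-15292 + 1/(12 - 17*15)) = √(-15292 + 1/(12 - 255)) = √(-15292 + 1/(-243)) = √(-15292 - 1/243) = √(-3715957/243) = I*√11147871/27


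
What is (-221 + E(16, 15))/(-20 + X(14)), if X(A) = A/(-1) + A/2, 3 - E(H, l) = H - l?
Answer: 73/9 ≈ 8.1111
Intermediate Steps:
E(H, l) = 3 + l - H (E(H, l) = 3 - (H - l) = 3 + (l - H) = 3 + l - H)
X(A) = -A/2 (X(A) = A*(-1) + A*(½) = -A + A/2 = -A/2)
(-221 + E(16, 15))/(-20 + X(14)) = (-221 + (3 + 15 - 1*16))/(-20 - ½*14) = (-221 + (3 + 15 - 16))/(-20 - 7) = (-221 + 2)/(-27) = -219*(-1/27) = 73/9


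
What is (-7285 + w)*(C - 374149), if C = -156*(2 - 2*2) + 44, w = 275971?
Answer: -100432945998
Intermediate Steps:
C = 356 (C = -156*(2 - 4) + 44 = -156*(-2) + 44 = 312 + 44 = 356)
(-7285 + w)*(C - 374149) = (-7285 + 275971)*(356 - 374149) = 268686*(-373793) = -100432945998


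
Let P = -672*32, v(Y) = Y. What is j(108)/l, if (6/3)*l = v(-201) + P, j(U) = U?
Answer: -72/7235 ≈ -0.0099516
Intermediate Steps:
P = -21504
l = -21705/2 (l = (-201 - 21504)/2 = (½)*(-21705) = -21705/2 ≈ -10853.)
j(108)/l = 108/(-21705/2) = 108*(-2/21705) = -72/7235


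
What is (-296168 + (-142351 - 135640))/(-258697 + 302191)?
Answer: -574159/43494 ≈ -13.201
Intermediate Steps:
(-296168 + (-142351 - 135640))/(-258697 + 302191) = (-296168 - 277991)/43494 = -574159*1/43494 = -574159/43494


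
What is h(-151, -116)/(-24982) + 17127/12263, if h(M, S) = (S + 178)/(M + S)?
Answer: 57120586472/40898294511 ≈ 1.3967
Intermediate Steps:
h(M, S) = (178 + S)/(M + S)
h(-151, -116)/(-24982) + 17127/12263 = ((178 - 116)/(-151 - 116))/(-24982) + 17127/12263 = (62/(-267))*(-1/24982) + 17127*(1/12263) = -1/267*62*(-1/24982) + 17127/12263 = -62/267*(-1/24982) + 17127/12263 = 31/3335097 + 17127/12263 = 57120586472/40898294511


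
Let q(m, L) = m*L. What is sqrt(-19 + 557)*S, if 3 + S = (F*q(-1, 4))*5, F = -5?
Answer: 97*sqrt(538) ≈ 2249.9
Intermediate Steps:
q(m, L) = L*m
S = 97 (S = -3 - 20*(-1)*5 = -3 - 5*(-4)*5 = -3 + 20*5 = -3 + 100 = 97)
sqrt(-19 + 557)*S = sqrt(-19 + 557)*97 = sqrt(538)*97 = 97*sqrt(538)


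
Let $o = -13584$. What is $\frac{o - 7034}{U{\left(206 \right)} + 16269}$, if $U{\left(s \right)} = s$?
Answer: $- \frac{20618}{16475} \approx -1.2515$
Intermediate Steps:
$\frac{o - 7034}{U{\left(206 \right)} + 16269} = \frac{-13584 - 7034}{206 + 16269} = - \frac{20618}{16475}$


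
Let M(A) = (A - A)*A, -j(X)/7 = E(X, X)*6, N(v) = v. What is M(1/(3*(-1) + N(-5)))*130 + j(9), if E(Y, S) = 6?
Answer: -252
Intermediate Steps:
j(X) = -252 (j(X) = -42*6 = -7*36 = -252)
M(A) = 0 (M(A) = 0*A = 0)
M(1/(3*(-1) + N(-5)))*130 + j(9) = 0*130 - 252 = 0 - 252 = -252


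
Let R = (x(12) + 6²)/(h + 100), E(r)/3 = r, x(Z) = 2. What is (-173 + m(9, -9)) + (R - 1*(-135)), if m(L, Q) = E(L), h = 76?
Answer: -949/88 ≈ -10.784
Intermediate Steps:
E(r) = 3*r
m(L, Q) = 3*L
R = 19/88 (R = (2 + 6²)/(76 + 100) = (2 + 36)/176 = 38*(1/176) = 19/88 ≈ 0.21591)
(-173 + m(9, -9)) + (R - 1*(-135)) = (-173 + 3*9) + (19/88 - 1*(-135)) = (-173 + 27) + (19/88 + 135) = -146 + 11899/88 = -949/88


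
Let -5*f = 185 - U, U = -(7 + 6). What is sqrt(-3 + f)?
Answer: I*sqrt(1065)/5 ≈ 6.5269*I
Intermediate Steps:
U = -13 (U = -1*13 = -13)
f = -198/5 (f = -(185 - 1*(-13))/5 = -(185 + 13)/5 = -1/5*198 = -198/5 ≈ -39.600)
sqrt(-3 + f) = sqrt(-3 - 198/5) = sqrt(-213/5) = I*sqrt(1065)/5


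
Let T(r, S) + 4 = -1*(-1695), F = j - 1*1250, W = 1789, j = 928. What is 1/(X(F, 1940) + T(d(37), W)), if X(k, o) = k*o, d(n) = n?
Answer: -1/622989 ≈ -1.6052e-6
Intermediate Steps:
F = -322 (F = 928 - 1*1250 = 928 - 1250 = -322)
T(r, S) = 1691 (T(r, S) = -4 - 1*(-1695) = -4 + 1695 = 1691)
1/(X(F, 1940) + T(d(37), W)) = 1/(-322*1940 + 1691) = 1/(-624680 + 1691) = 1/(-622989) = -1/622989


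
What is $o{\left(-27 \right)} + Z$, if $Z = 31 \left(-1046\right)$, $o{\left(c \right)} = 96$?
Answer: $-32330$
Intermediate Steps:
$Z = -32426$
$o{\left(-27 \right)} + Z = 96 - 32426 = -32330$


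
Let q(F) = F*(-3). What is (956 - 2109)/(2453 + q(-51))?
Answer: -1153/2606 ≈ -0.44244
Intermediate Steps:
q(F) = -3*F
(956 - 2109)/(2453 + q(-51)) = (956 - 2109)/(2453 - 3*(-51)) = -1153/(2453 + 153) = -1153/2606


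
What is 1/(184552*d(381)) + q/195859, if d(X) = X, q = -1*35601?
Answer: -2503259625653/13771690834008 ≈ -0.18177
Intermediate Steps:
q = -35601
1/(184552*d(381)) + q/195859 = 1/(184552*381) - 35601/195859 = (1/184552)*(1/381) - 35601*1/195859 = 1/70314312 - 35601/195859 = -2503259625653/13771690834008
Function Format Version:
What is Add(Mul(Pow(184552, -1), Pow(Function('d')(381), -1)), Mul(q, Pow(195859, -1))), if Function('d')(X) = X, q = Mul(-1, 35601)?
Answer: Rational(-2503259625653, 13771690834008) ≈ -0.18177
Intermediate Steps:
q = -35601
Add(Mul(Pow(184552, -1), Pow(Function('d')(381), -1)), Mul(q, Pow(195859, -1))) = Add(Mul(Pow(184552, -1), Pow(381, -1)), Mul(-35601, Pow(195859, -1))) = Add(Mul(Rational(1, 184552), Rational(1, 381)), Mul(-35601, Rational(1, 195859))) = Add(Rational(1, 70314312), Rational(-35601, 195859)) = Rational(-2503259625653, 13771690834008)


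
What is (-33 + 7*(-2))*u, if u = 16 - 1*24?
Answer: 376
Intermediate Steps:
u = -8 (u = 16 - 24 = -8)
(-33 + 7*(-2))*u = (-33 + 7*(-2))*(-8) = (-33 - 14)*(-8) = -47*(-8) = 376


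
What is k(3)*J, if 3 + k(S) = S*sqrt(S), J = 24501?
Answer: -73503 + 73503*sqrt(3) ≈ 53808.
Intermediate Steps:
k(S) = -3 + S**(3/2) (k(S) = -3 + S*sqrt(S) = -3 + S**(3/2))
k(3)*J = (-3 + 3**(3/2))*24501 = (-3 + 3*sqrt(3))*24501 = -73503 + 73503*sqrt(3)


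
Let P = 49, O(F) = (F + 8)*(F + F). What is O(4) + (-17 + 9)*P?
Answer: -296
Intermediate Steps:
O(F) = 2*F*(8 + F) (O(F) = (8 + F)*(2*F) = 2*F*(8 + F))
O(4) + (-17 + 9)*P = 2*4*(8 + 4) + (-17 + 9)*49 = 2*4*12 - 8*49 = 96 - 392 = -296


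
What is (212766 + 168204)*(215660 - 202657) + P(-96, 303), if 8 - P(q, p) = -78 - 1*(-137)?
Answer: 4953752859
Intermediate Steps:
P(q, p) = -51 (P(q, p) = 8 - (-78 - 1*(-137)) = 8 - (-78 + 137) = 8 - 1*59 = 8 - 59 = -51)
(212766 + 168204)*(215660 - 202657) + P(-96, 303) = (212766 + 168204)*(215660 - 202657) - 51 = 380970*13003 - 51 = 4953752910 - 51 = 4953752859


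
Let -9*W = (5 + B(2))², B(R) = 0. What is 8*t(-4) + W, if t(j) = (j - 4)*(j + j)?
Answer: 4583/9 ≈ 509.22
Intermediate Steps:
t(j) = 2*j*(-4 + j) (t(j) = (-4 + j)*(2*j) = 2*j*(-4 + j))
W = -25/9 (W = -(5 + 0)²/9 = -⅑*5² = -⅑*25 = -25/9 ≈ -2.7778)
8*t(-4) + W = 8*(2*(-4)*(-4 - 4)) - 25/9 = 8*(2*(-4)*(-8)) - 25/9 = 8*64 - 25/9 = 512 - 25/9 = 4583/9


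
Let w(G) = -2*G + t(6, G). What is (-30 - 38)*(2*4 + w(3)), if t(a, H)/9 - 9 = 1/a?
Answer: -5746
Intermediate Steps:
t(a, H) = 81 + 9/a
w(G) = 165/2 - 2*G (w(G) = -2*G + (81 + 9/6) = -2*G + (81 + 9*(1/6)) = -2*G + (81 + 3/2) = -2*G + 165/2 = 165/2 - 2*G)
(-30 - 38)*(2*4 + w(3)) = (-30 - 38)*(2*4 + (165/2 - 2*3)) = -68*(8 + (165/2 - 6)) = -68*(8 + 153/2) = -68*169/2 = -5746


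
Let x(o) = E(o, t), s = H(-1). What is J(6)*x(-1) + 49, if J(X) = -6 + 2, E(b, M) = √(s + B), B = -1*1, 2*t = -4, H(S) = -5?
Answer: 49 - 4*I*√6 ≈ 49.0 - 9.798*I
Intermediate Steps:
t = -2 (t = (½)*(-4) = -2)
s = -5
B = -1
E(b, M) = I*√6 (E(b, M) = √(-5 - 1) = √(-6) = I*√6)
J(X) = -4
x(o) = I*√6
J(6)*x(-1) + 49 = -4*I*√6 + 49 = 49 - 4*I*√6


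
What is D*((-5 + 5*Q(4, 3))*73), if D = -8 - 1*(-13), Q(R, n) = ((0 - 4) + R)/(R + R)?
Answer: -1825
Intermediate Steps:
Q(R, n) = (-4 + R)/(2*R) (Q(R, n) = (-4 + R)/((2*R)) = (-4 + R)*(1/(2*R)) = (-4 + R)/(2*R))
D = 5 (D = -8 + 13 = 5)
D*((-5 + 5*Q(4, 3))*73) = 5*((-5 + 5*((½)*(-4 + 4)/4))*73) = 5*((-5 + 5*((½)*(¼)*0))*73) = 5*((-5 + 5*0)*73) = 5*((-5 + 0)*73) = 5*(-5*73) = 5*(-365) = -1825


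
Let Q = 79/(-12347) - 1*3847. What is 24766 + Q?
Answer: 258286814/12347 ≈ 20919.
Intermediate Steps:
Q = -47498988/12347 (Q = 79*(-1/12347) - 3847 = -79/12347 - 3847 = -47498988/12347 ≈ -3847.0)
24766 + Q = 24766 - 47498988/12347 = 258286814/12347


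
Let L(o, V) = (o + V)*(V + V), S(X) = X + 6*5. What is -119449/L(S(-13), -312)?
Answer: -119449/184080 ≈ -0.64890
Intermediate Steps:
S(X) = 30 + X (S(X) = X + 30 = 30 + X)
L(o, V) = 2*V*(V + o) (L(o, V) = (V + o)*(2*V) = 2*V*(V + o))
-119449/L(S(-13), -312) = -119449*(-1/(624*(-312 + (30 - 13)))) = -119449*(-1/(624*(-312 + 17))) = -119449/(2*(-312)*(-295)) = -119449/184080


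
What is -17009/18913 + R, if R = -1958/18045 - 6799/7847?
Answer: -5019444028888/2678064061995 ≈ -1.8743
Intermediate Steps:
R = -138052381/141599115 (R = -1958*1/18045 - 6799*1/7847 = -1958/18045 - 6799/7847 = -138052381/141599115 ≈ -0.97495)
-17009/18913 + R = -17009/18913 - 138052381/141599115 = -5019444028888/2678064061995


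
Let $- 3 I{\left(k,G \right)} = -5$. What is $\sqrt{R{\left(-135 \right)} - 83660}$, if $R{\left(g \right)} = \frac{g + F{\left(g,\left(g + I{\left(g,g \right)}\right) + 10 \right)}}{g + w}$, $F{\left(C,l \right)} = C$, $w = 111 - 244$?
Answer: $\frac{i \sqrt{1502180870}}{134} \approx 289.24 i$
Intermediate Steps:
$I{\left(k,G \right)} = \frac{5}{3}$ ($I{\left(k,G \right)} = \left(- \frac{1}{3}\right) \left(-5\right) = \frac{5}{3}$)
$w = -133$ ($w = 111 - 244 = -133$)
$R{\left(g \right)} = \frac{2 g}{-133 + g}$ ($R{\left(g \right)} = \frac{g + g}{g - 133} = \frac{2 g}{-133 + g}$)
$\sqrt{R{\left(-135 \right)} - 83660} = \sqrt{2 \left(-135\right) \frac{1}{-133 - 135} - 83660} = \sqrt{2 \left(-135\right) \frac{1}{-268} - 83660} = \sqrt{2 \left(-135\right) \left(- \frac{1}{268}\right) - 83660} = \sqrt{\frac{135}{134} - 83660} = \sqrt{- \frac{11210305}{134}} = \frac{i \sqrt{1502180870}}{134}$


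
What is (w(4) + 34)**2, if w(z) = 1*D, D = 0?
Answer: 1156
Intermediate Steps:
w(z) = 0 (w(z) = 1*0 = 0)
(w(4) + 34)**2 = (0 + 34)**2 = 34**2 = 1156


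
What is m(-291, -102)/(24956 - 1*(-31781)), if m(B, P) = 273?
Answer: 273/56737 ≈ 0.0048117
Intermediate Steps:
m(-291, -102)/(24956 - 1*(-31781)) = 273/(24956 - 1*(-31781)) = 273/(24956 + 31781) = 273/56737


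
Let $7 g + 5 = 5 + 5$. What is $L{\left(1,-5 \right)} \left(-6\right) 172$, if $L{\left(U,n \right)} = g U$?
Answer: $- \frac{5160}{7} \approx -737.14$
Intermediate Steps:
$g = \frac{5}{7}$ ($g = - \frac{5}{7} + \frac{5 + 5}{7} = - \frac{5}{7} + \frac{1}{7} \cdot 10 = - \frac{5}{7} + \frac{10}{7} = \frac{5}{7} \approx 0.71429$)
$L{\left(U,n \right)} = \frac{5 U}{7}$
$L{\left(1,-5 \right)} \left(-6\right) 172 = \frac{5}{7} \cdot 1 \left(-6\right) 172 = \frac{5}{7} \left(-6\right) 172 = \left(- \frac{30}{7}\right) 172 = - \frac{5160}{7}$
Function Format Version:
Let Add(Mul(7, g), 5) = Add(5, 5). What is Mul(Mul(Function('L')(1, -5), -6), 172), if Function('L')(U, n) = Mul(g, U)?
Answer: Rational(-5160, 7) ≈ -737.14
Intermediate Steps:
g = Rational(5, 7) (g = Add(Rational(-5, 7), Mul(Rational(1, 7), Add(5, 5))) = Add(Rational(-5, 7), Mul(Rational(1, 7), 10)) = Add(Rational(-5, 7), Rational(10, 7)) = Rational(5, 7) ≈ 0.71429)
Function('L')(U, n) = Mul(Rational(5, 7), U)
Mul(Mul(Function('L')(1, -5), -6), 172) = Mul(Mul(Mul(Rational(5, 7), 1), -6), 172) = Mul(Mul(Rational(5, 7), -6), 172) = Mul(Rational(-30, 7), 172) = Rational(-5160, 7)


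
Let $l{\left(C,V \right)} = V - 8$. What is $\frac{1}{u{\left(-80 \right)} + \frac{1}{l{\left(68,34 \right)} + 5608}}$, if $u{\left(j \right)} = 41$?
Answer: $\frac{5634}{230995} \approx 0.02439$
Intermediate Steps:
$l{\left(C,V \right)} = -8 + V$
$\frac{1}{u{\left(-80 \right)} + \frac{1}{l{\left(68,34 \right)} + 5608}} = \frac{1}{41 + \frac{1}{\left(-8 + 34\right) + 5608}} = \frac{1}{41 + \frac{1}{26 + 5608}} = \frac{1}{41 + \frac{1}{5634}} = \frac{1}{\frac{230995}{5634}} = \frac{5634}{230995}$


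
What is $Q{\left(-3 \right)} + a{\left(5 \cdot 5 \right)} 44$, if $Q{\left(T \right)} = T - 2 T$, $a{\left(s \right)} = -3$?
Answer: $-129$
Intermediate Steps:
$Q{\left(T \right)} = - T$
$Q{\left(-3 \right)} + a{\left(5 \cdot 5 \right)} 44 = \left(-1\right) \left(-3\right) - 132 = 3 - 132 = -129$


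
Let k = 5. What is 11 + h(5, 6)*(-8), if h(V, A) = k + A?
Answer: -77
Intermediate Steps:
h(V, A) = 5 + A
11 + h(5, 6)*(-8) = 11 + (5 + 6)*(-8) = 11 + 11*(-8) = 11 - 88 = -77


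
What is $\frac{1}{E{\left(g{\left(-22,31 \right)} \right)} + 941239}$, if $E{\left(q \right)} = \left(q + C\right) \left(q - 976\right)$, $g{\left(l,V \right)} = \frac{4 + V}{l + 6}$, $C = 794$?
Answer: $\frac{256}{42674665} \approx 5.9989 \cdot 10^{-6}$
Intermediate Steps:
$g{\left(l,V \right)} = \frac{4 + V}{6 + l}$
$E{\left(q \right)} = \left(-976 + q\right) \left(794 + q\right)$ ($E{\left(q \right)} = \left(q + 794\right) \left(q - 976\right) = \left(794 + q\right) \left(-976 + q\right) = \left(-976 + q\right) \left(794 + q\right)$)
$\frac{1}{E{\left(g{\left(-22,31 \right)} \right)} + 941239} = \frac{1}{\left(-774944 + \left(\frac{4 + 31}{6 - 22}\right)^{2} - 182 \frac{4 + 31}{6 - 22}\right) + 941239} = \frac{1}{\left(-774944 + \left(\frac{1}{-16} \cdot 35\right)^{2} - 182 \frac{1}{-16} \cdot 35\right) + 941239} = \frac{1}{\left(-774944 + \left(\left(- \frac{1}{16}\right) 35\right)^{2} - 182 \left(\left(- \frac{1}{16}\right) 35\right)\right) + 941239} = \frac{1}{\left(-774944 + \left(- \frac{35}{16}\right)^{2} - - \frac{3185}{8}\right) + 941239} = \frac{1}{\left(-774944 + \frac{1225}{256} + \frac{3185}{8}\right) + 941239} = \frac{1}{- \frac{198282519}{256} + 941239} = \frac{1}{\frac{42674665}{256}} = \frac{256}{42674665}$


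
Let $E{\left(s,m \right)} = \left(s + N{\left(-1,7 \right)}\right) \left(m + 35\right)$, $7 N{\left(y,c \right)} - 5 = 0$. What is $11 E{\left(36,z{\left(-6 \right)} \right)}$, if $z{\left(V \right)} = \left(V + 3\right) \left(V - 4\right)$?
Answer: $\frac{183755}{7} \approx 26251.0$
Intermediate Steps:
$N{\left(y,c \right)} = \frac{5}{7}$ ($N{\left(y,c \right)} = \frac{5}{7} + \frac{1}{7} \cdot 0 = \frac{5}{7} + 0 = \frac{5}{7}$)
$z{\left(V \right)} = \left(-4 + V\right) \left(3 + V\right)$ ($z{\left(V \right)} = \left(3 + V\right) \left(-4 + V\right) = \left(-4 + V\right) \left(3 + V\right)$)
$E{\left(s,m \right)} = \left(35 + m\right) \left(\frac{5}{7} + s\right)$ ($E{\left(s,m \right)} = \left(s + \frac{5}{7}\right) \left(m + 35\right) = \left(\frac{5}{7} + s\right) \left(35 + m\right) = \left(35 + m\right) \left(\frac{5}{7} + s\right)$)
$11 E{\left(36,z{\left(-6 \right)} \right)} = 11 \left(25 + 35 \cdot 36 + \frac{5 \left(-12 + \left(-6\right)^{2} - -6\right)}{7} + \left(-12 + \left(-6\right)^{2} - -6\right) 36\right) = 11 \left(25 + 1260 + \frac{5 \left(-12 + 36 + 6\right)}{7} + \left(-12 + 36 + 6\right) 36\right) = 11 \left(25 + 1260 + \frac{5}{7} \cdot 30 + 30 \cdot 36\right) = 11 \left(25 + 1260 + \frac{150}{7} + 1080\right) = 11 \cdot \frac{16705}{7} = \frac{183755}{7}$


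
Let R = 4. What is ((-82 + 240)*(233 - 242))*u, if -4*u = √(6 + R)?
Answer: 711*√10/2 ≈ 1124.2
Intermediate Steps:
u = -√10/4 (u = -√(6 + 4)/4 = -√10/4 ≈ -0.79057)
((-82 + 240)*(233 - 242))*u = ((-82 + 240)*(233 - 242))*(-√10/4) = (158*(-9))*(-√10/4) = -(-711)*√10/2 = 711*√10/2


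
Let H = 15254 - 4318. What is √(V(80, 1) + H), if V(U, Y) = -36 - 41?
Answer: √10859 ≈ 104.21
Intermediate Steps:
H = 10936
V(U, Y) = -77
√(V(80, 1) + H) = √(-77 + 10936) = √10859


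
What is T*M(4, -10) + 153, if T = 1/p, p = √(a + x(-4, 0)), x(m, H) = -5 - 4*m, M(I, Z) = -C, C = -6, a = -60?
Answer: 153 - 6*I/7 ≈ 153.0 - 0.85714*I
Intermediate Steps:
M(I, Z) = 6 (M(I, Z) = -1*(-6) = 6)
p = 7*I (p = √(-60 + (-5 - 4*(-4))) = √(-60 + (-5 + 16)) = √(-60 + 11) = √(-49) = 7*I ≈ 7.0*I)
T = -I/7 (T = 1/(7*I) = -I/7 ≈ -0.14286*I)
T*M(4, -10) + 153 = -I/7*6 + 153 = -6*I/7 + 153 = 153 - 6*I/7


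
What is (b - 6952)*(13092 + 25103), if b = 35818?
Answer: 1102536870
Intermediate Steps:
(b - 6952)*(13092 + 25103) = (35818 - 6952)*(13092 + 25103) = 28866*38195 = 1102536870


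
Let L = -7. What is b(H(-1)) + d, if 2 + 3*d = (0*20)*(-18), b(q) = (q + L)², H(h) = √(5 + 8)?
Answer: 184/3 - 14*√13 ≈ 10.856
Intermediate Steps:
H(h) = √13
b(q) = (-7 + q)² (b(q) = (q - 7)² = (-7 + q)²)
d = -⅔ (d = -⅔ + ((0*20)*(-18))/3 = -⅔ + (0*(-18))/3 = -⅔ + (⅓)*0 = -⅔ + 0 = -⅔ ≈ -0.66667)
b(H(-1)) + d = (-7 + √13)² - ⅔ = -⅔ + (-7 + √13)²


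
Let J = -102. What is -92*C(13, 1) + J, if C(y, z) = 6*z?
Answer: -654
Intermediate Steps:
-92*C(13, 1) + J = -552 - 102 = -654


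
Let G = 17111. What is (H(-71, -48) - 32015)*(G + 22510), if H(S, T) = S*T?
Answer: -1133437947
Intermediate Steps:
(H(-71, -48) - 32015)*(G + 22510) = (-71*(-48) - 32015)*(17111 + 22510) = (3408 - 32015)*39621 = -28607*39621 = -1133437947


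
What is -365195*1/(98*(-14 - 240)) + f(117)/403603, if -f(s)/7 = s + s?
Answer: 147353024489/10046485876 ≈ 14.667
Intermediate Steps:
f(s) = -14*s (f(s) = -7*(s + s) = -14*s)
-365195*1/(98*(-14 - 240)) + f(117)/403603 = -365195*1/(98*(-14 - 240)) - 14*117/403603 = -365195/(98*(-254)) - 1638*1/403603 = -365195/(-24892) - 1638/403603 = -365195*(-1/24892) - 1638/403603 = 365195/24892 - 1638/403603 = 147353024489/10046485876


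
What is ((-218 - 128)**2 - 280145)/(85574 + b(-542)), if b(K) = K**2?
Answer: -9437/22314 ≈ -0.42292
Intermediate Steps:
((-218 - 128)**2 - 280145)/(85574 + b(-542)) = ((-218 - 128)**2 - 280145)/(85574 + (-542)**2) = ((-346)**2 - 280145)/(85574 + 293764) = (119716 - 280145)/379338 = -160429*1/379338 = -9437/22314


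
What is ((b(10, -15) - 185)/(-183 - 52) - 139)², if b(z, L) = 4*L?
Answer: 42042256/2209 ≈ 19032.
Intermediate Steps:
((b(10, -15) - 185)/(-183 - 52) - 139)² = ((4*(-15) - 185)/(-183 - 52) - 139)² = ((-60 - 185)/(-235) - 139)² = (-245*(-1/235) - 139)² = (49/47 - 139)² = (-6484/47)² = 42042256/2209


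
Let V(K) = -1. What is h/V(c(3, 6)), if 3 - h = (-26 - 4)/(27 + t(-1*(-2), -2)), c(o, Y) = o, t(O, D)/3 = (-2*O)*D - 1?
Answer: -29/8 ≈ -3.6250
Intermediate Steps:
t(O, D) = -3 - 6*D*O (t(O, D) = 3*((-2*O)*D - 1) = 3*(-2*D*O - 1) = 3*(-1 - 2*D*O) = -3 - 6*D*O)
h = 29/8 (h = 3 - (-26 - 4)/(27 + (-3 - 6*(-2)*(-1*(-2)))) = 3 - (-30)/(27 + (-3 - 6*(-2)*2)) = 3 - (-30)/(27 + (-3 + 24)) = 3 - (-30)/(27 + 21) = 3 - (-30)/48 = 3 - 1*(-5/8) = 3 + 5/8 = 29/8 ≈ 3.6250)
h/V(c(3, 6)) = (29/8)/(-1) = -1*29/8 = -29/8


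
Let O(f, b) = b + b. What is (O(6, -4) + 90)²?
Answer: 6724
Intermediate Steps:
O(f, b) = 2*b
(O(6, -4) + 90)² = (2*(-4) + 90)² = (-8 + 90)² = 82² = 6724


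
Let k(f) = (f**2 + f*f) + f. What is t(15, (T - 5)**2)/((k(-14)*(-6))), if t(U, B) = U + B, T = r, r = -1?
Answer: -17/756 ≈ -0.022487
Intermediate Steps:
k(f) = f + 2*f**2 (k(f) = (f**2 + f**2) + f = 2*f**2 + f = f + 2*f**2)
T = -1
t(U, B) = B + U
t(15, (T - 5)**2)/((k(-14)*(-6))) = ((-1 - 5)**2 + 15)/((-14*(1 + 2*(-14))*(-6))) = ((-6)**2 + 15)/((-14*(1 - 28)*(-6))) = (36 + 15)/((-14*(-27)*(-6))) = 51/((378*(-6))) = 51/(-2268) = 51*(-1/2268) = -17/756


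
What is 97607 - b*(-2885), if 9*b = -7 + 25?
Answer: 103377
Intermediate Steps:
b = 2 (b = (-7 + 25)/9 = (1/9)*18 = 2)
97607 - b*(-2885) = 97607 - 2*(-2885) = 97607 - 1*(-5770) = 97607 + 5770 = 103377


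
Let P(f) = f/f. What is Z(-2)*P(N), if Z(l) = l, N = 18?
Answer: -2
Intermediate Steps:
P(f) = 1
Z(-2)*P(N) = -2*1 = -2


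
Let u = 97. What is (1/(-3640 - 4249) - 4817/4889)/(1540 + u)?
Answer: -38006202/63137978477 ≈ -0.00060195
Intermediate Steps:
(1/(-3640 - 4249) - 4817/4889)/(1540 + u) = (1/(-3640 - 4249) - 4817/4889)/(1540 + 97) = (1/(-7889) - 4817*1/4889)/1637 = (-1/7889 - 4817/4889)*(1/1637) = -38006202/38569321*1/1637 = -38006202/63137978477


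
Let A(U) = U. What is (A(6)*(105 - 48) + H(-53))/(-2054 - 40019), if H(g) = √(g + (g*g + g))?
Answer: -342/42073 - √2703/42073 ≈ -0.0093644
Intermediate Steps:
H(g) = √(g² + 2*g) (H(g) = √(g + (g² + g)) = √(g + (g + g²)) = √(g² + 2*g))
(A(6)*(105 - 48) + H(-53))/(-2054 - 40019) = (6*(105 - 48) + √(-53*(2 - 53)))/(-2054 - 40019) = (6*57 + √(-53*(-51)))/(-42073) = (342 + √2703)*(-1/42073) = -342/42073 - √2703/42073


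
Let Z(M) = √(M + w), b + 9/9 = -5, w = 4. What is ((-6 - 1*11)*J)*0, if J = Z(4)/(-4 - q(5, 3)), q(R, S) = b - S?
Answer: 0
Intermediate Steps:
b = -6 (b = -1 - 5 = -6)
q(R, S) = -6 - S
Z(M) = √(4 + M) (Z(M) = √(M + 4) = √(4 + M))
J = 2*√2/5 (J = √(4 + 4)/(-4 - (-6 - 1*3)) = √8/(-4 - (-6 - 3)) = (2*√2)/(-4 - 1*(-9)) = (2*√2)/(-4 + 9) = (2*√2)/5 = (2*√2)*(⅕) = 2*√2/5 ≈ 0.56569)
((-6 - 1*11)*J)*0 = ((-6 - 1*11)*(2*√2/5))*0 = ((-6 - 11)*(2*√2/5))*0 = -34*√2/5*0 = 0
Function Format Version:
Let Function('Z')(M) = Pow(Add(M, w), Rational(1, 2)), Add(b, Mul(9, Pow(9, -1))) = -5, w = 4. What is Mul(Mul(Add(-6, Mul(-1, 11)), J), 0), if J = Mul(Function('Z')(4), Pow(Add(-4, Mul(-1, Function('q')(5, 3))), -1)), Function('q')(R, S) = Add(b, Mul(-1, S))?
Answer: 0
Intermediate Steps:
b = -6 (b = Add(-1, -5) = -6)
Function('q')(R, S) = Add(-6, Mul(-1, S))
Function('Z')(M) = Pow(Add(4, M), Rational(1, 2)) (Function('Z')(M) = Pow(Add(M, 4), Rational(1, 2)) = Pow(Add(4, M), Rational(1, 2)))
J = Mul(Rational(2, 5), Pow(2, Rational(1, 2))) (J = Mul(Pow(Add(4, 4), Rational(1, 2)), Pow(Add(-4, Mul(-1, Add(-6, Mul(-1, 3)))), -1)) = Mul(Pow(8, Rational(1, 2)), Pow(Add(-4, Mul(-1, Add(-6, -3))), -1)) = Mul(Mul(2, Pow(2, Rational(1, 2))), Pow(Add(-4, Mul(-1, -9)), -1)) = Mul(Mul(2, Pow(2, Rational(1, 2))), Pow(Add(-4, 9), -1)) = Mul(Mul(2, Pow(2, Rational(1, 2))), Pow(5, -1)) = Mul(Mul(2, Pow(2, Rational(1, 2))), Rational(1, 5)) = Mul(Rational(2, 5), Pow(2, Rational(1, 2))) ≈ 0.56569)
Mul(Mul(Add(-6, Mul(-1, 11)), J), 0) = Mul(Mul(Add(-6, Mul(-1, 11)), Mul(Rational(2, 5), Pow(2, Rational(1, 2)))), 0) = Mul(Mul(Add(-6, -11), Mul(Rational(2, 5), Pow(2, Rational(1, 2)))), 0) = Mul(Mul(-17, Mul(Rational(2, 5), Pow(2, Rational(1, 2)))), 0) = Mul(Mul(Rational(-34, 5), Pow(2, Rational(1, 2))), 0) = 0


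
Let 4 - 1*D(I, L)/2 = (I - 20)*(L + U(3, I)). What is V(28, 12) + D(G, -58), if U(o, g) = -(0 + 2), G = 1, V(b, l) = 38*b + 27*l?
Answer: -884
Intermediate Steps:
V(b, l) = 27*l + 38*b
U(o, g) = -2 (U(o, g) = -1*2 = -2)
D(I, L) = 8 - 2*(-20 + I)*(-2 + L) (D(I, L) = 8 - 2*(I - 20)*(L - 2) = 8 - 2*(-20 + I)*(-2 + L))
V(28, 12) + D(G, -58) = (27*12 + 38*28) + (-72 + 4*1 + 40*(-58) - 2*1*(-58)) = (324 + 1064) + (-72 + 4 - 2320 + 116) = 1388 - 2272 = -884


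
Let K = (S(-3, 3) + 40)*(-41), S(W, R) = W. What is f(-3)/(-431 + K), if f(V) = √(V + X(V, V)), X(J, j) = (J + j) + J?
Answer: -I*√3/974 ≈ -0.0017783*I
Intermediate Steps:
X(J, j) = j + 2*J
K = -1517 (K = (-3 + 40)*(-41) = 37*(-41) = -1517)
f(V) = 2*√V (f(V) = √(V + (V + 2*V)) = √(V + 3*V) = √(4*V) = 2*√V)
f(-3)/(-431 + K) = (2*√(-3))/(-431 - 1517) = (2*(I*√3))/(-1948) = -I*√3/974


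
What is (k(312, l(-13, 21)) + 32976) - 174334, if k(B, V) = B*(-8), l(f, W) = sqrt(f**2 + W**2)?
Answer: -143854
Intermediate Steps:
l(f, W) = sqrt(W**2 + f**2)
k(B, V) = -8*B
(k(312, l(-13, 21)) + 32976) - 174334 = (-8*312 + 32976) - 174334 = (-2496 + 32976) - 174334 = 30480 - 174334 = -143854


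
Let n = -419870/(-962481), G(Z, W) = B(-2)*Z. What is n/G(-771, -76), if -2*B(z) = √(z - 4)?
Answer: -419870*I*√6/2226218553 ≈ -0.00046198*I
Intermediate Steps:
B(z) = -√(-4 + z)/2 (B(z) = -√(z - 4)/2 = -√(-4 + z)/2)
G(Z, W) = -I*Z*√6/2 (G(Z, W) = (-√(-4 - 2)/2)*Z = (-I*√6/2)*Z = -I*Z*√6/2)
n = 419870/962481 (n = -419870*(-1/962481) = 419870/962481 ≈ 0.43624)
n/G(-771, -76) = 419870/(962481*((-½*I*(-771)*√6))) = 419870/(962481*((771*I*√6/2))) = 419870*(-I*√6/2313)/962481 = -419870*I*√6/2226218553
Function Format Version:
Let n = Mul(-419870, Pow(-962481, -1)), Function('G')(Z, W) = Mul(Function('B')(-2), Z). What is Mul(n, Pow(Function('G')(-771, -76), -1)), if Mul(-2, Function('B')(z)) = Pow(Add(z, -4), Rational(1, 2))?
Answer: Mul(Rational(-419870, 2226218553), I, Pow(6, Rational(1, 2))) ≈ Mul(-0.00046198, I)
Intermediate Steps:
Function('B')(z) = Mul(Rational(-1, 2), Pow(Add(-4, z), Rational(1, 2))) (Function('B')(z) = Mul(Rational(-1, 2), Pow(Add(z, -4), Rational(1, 2))) = Mul(Rational(-1, 2), Pow(Add(-4, z), Rational(1, 2))))
Function('G')(Z, W) = Mul(Rational(-1, 2), I, Z, Pow(6, Rational(1, 2))) (Function('G')(Z, W) = Mul(Mul(Rational(-1, 2), Pow(Add(-4, -2), Rational(1, 2))), Z) = Mul(Mul(Rational(-1, 2), Pow(-6, Rational(1, 2))), Z) = Mul(Mul(Rational(-1, 2), Mul(I, Pow(6, Rational(1, 2)))), Z) = Mul(Mul(Rational(-1, 2), I, Pow(6, Rational(1, 2))), Z) = Mul(Rational(-1, 2), I, Z, Pow(6, Rational(1, 2))))
n = Rational(419870, 962481) (n = Mul(-419870, Rational(-1, 962481)) = Rational(419870, 962481) ≈ 0.43624)
Mul(n, Pow(Function('G')(-771, -76), -1)) = Mul(Rational(419870, 962481), Pow(Mul(Rational(-1, 2), I, -771, Pow(6, Rational(1, 2))), -1)) = Mul(Rational(419870, 962481), Pow(Mul(Rational(771, 2), I, Pow(6, Rational(1, 2))), -1)) = Mul(Rational(419870, 962481), Mul(Rational(-1, 2313), I, Pow(6, Rational(1, 2)))) = Mul(Rational(-419870, 2226218553), I, Pow(6, Rational(1, 2)))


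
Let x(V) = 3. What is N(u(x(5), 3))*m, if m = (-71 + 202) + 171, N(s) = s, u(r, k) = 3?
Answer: 906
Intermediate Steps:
m = 302 (m = 131 + 171 = 302)
N(u(x(5), 3))*m = 3*302 = 906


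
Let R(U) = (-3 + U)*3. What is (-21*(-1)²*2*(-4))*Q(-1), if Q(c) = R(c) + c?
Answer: -2184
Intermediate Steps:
R(U) = -9 + 3*U
Q(c) = -9 + 4*c (Q(c) = (-9 + 3*c) + c = -9 + 4*c)
(-21*(-1)²*2*(-4))*Q(-1) = (-21*(-1)²*2*(-4))*(-9 + 4*(-1)) = (-21*1*2*(-4))*(-9 - 4) = -42*(-4)*(-13) = -21*(-8)*(-13) = 168*(-13) = -2184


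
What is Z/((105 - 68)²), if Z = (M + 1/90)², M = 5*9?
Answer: 16410601/11088900 ≈ 1.4799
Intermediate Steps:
M = 45
Z = 16410601/8100 (Z = (45 + 1/90)² = (4051/90)² = 16410601/8100 ≈ 2026.0)
Z/((105 - 68)²) = 16410601/(8100*((105 - 68)²)) = 16410601/(8100*(37²)) = (16410601/8100)/1369 = (16410601/8100)*(1/1369) = 16410601/11088900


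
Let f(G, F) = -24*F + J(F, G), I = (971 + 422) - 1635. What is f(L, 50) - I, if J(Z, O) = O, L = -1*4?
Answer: -962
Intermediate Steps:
I = -242 (I = 1393 - 1635 = -242)
L = -4
f(G, F) = G - 24*F (f(G, F) = -24*F + G = G - 24*F)
f(L, 50) - I = (-4 - 24*50) - 1*(-242) = (-4 - 1200) + 242 = -1204 + 242 = -962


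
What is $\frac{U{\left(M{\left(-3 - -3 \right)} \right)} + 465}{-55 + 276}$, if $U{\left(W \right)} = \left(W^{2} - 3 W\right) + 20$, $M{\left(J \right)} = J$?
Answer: $\frac{485}{221} \approx 2.1946$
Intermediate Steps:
$U{\left(W \right)} = 20 + W^{2} - 3 W$
$\frac{U{\left(M{\left(-3 - -3 \right)} \right)} + 465}{-55 + 276} = \frac{\left(20 + \left(-3 - -3\right)^{2} - 3 \left(-3 - -3\right)\right) + 465}{-55 + 276} = \frac{\left(20 + \left(-3 + 3\right)^{2} - 3 \left(-3 + 3\right)\right) + 465}{221} = \left(\left(20 + 0^{2} - 0\right) + 465\right) \frac{1}{221} = \left(\left(20 + 0 + 0\right) + 465\right) \frac{1}{221} = \left(20 + 465\right) \frac{1}{221} = 485 \cdot \frac{1}{221} = \frac{485}{221}$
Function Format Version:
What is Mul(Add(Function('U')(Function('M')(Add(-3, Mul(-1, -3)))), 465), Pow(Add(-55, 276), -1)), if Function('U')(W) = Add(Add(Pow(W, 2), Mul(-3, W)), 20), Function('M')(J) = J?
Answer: Rational(485, 221) ≈ 2.1946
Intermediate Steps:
Function('U')(W) = Add(20, Pow(W, 2), Mul(-3, W))
Mul(Add(Function('U')(Function('M')(Add(-3, Mul(-1, -3)))), 465), Pow(Add(-55, 276), -1)) = Mul(Add(Add(20, Pow(Add(-3, Mul(-1, -3)), 2), Mul(-3, Add(-3, Mul(-1, -3)))), 465), Pow(Add(-55, 276), -1)) = Mul(Add(Add(20, Pow(Add(-3, 3), 2), Mul(-3, Add(-3, 3))), 465), Pow(221, -1)) = Mul(Add(Add(20, Pow(0, 2), Mul(-3, 0)), 465), Rational(1, 221)) = Mul(Add(Add(20, 0, 0), 465), Rational(1, 221)) = Mul(Add(20, 465), Rational(1, 221)) = Mul(485, Rational(1, 221)) = Rational(485, 221)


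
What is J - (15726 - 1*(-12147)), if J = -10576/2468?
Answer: -17200285/617 ≈ -27877.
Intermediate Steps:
J = -2644/617 (J = -10576*1/2468 = -2644/617 ≈ -4.2852)
J - (15726 - 1*(-12147)) = -2644/617 - (15726 - 1*(-12147)) = -2644/617 - (15726 + 12147) = -2644/617 - 1*27873 = -2644/617 - 27873 = -17200285/617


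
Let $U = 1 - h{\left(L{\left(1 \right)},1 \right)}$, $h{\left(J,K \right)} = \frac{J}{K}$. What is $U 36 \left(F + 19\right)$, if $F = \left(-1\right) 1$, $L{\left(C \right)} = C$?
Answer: $0$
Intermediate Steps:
$F = -1$
$U = 0$ ($U = 1 - 1 \cdot 1^{-1} = 1 - 1 \cdot 1 = 1 - 1 = 0$)
$U 36 \left(F + 19\right) = 0 \cdot 36 \left(-1 + 19\right) = 0 \cdot 18 = 0$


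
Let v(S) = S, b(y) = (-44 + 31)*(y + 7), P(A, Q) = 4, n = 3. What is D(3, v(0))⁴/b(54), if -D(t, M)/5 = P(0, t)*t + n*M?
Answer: -12960000/793 ≈ -16343.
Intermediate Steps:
b(y) = -91 - 13*y (b(y) = -13*(7 + y) = -91 - 13*y)
D(t, M) = -20*t - 15*M (D(t, M) = -5*(4*t + 3*M) = -5*(3*M + 4*t) = -20*t - 15*M)
D(3, v(0))⁴/b(54) = (-20*3 - 15*0)⁴/(-91 - 13*54) = (-60 + 0)⁴/(-91 - 702) = (-60)⁴/(-793) = 12960000*(-1/793) = -12960000/793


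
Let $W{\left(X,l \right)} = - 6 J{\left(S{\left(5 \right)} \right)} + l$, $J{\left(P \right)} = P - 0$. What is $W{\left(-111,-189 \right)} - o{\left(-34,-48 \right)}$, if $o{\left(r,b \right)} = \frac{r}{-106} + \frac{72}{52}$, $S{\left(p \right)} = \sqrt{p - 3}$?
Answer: $- \frac{131396}{689} - 6 \sqrt{2} \approx -199.19$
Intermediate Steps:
$S{\left(p \right)} = \sqrt{-3 + p}$
$J{\left(P \right)} = P$ ($J{\left(P \right)} = P + 0 = P$)
$W{\left(X,l \right)} = l - 6 \sqrt{2}$ ($W{\left(X,l \right)} = - 6 \sqrt{-3 + 5} + l = - 6 \sqrt{2} + l = l - 6 \sqrt{2}$)
$o{\left(r,b \right)} = \frac{18}{13} - \frac{r}{106}$ ($o{\left(r,b \right)} = r \left(- \frac{1}{106}\right) + 72 \cdot \frac{1}{52} = - \frac{r}{106} + \frac{18}{13} = \frac{18}{13} - \frac{r}{106}$)
$W{\left(-111,-189 \right)} - o{\left(-34,-48 \right)} = \left(-189 - 6 \sqrt{2}\right) - \left(\frac{18}{13} - - \frac{17}{53}\right) = \left(-189 - 6 \sqrt{2}\right) - \left(\frac{18}{13} + \frac{17}{53}\right) = \left(-189 - 6 \sqrt{2}\right) - \frac{1175}{689} = - \frac{131396}{689} - 6 \sqrt{2}$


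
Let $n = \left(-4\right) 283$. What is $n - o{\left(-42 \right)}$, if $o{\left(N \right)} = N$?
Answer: $-1090$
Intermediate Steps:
$n = -1132$
$n - o{\left(-42 \right)} = -1132 - -42 = -1132 + 42 = -1090$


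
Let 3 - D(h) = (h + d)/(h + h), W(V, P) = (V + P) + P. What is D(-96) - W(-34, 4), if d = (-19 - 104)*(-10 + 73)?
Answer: -759/64 ≈ -11.859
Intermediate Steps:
W(V, P) = V + 2*P (W(V, P) = (P + V) + P = V + 2*P)
d = -7749 (d = -123*63 = -7749)
D(h) = 3 - (-7749 + h)/(2*h) (D(h) = 3 - (h - 7749)/(h + h) = 3 - (-7749 + h)/(2*h))
D(-96) - W(-34, 4) = (½)*(7749 + 5*(-96))/(-96) - (-34 + 2*4) = (½)*(-1/96)*(7749 - 480) - (-34 + 8) = (½)*(-1/96)*7269 - 1*(-26) = -2423/64 + 26 = -759/64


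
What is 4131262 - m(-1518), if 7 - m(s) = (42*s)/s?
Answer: 4131297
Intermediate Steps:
m(s) = -35 (m(s) = 7 - 42*s/s = 7 - 1*42 = 7 - 42 = -35)
4131262 - m(-1518) = 4131262 - 1*(-35) = 4131262 + 35 = 4131297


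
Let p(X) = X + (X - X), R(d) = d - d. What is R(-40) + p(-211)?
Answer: -211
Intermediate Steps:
R(d) = 0
p(X) = X (p(X) = X + 0 = X)
R(-40) + p(-211) = 0 - 211 = -211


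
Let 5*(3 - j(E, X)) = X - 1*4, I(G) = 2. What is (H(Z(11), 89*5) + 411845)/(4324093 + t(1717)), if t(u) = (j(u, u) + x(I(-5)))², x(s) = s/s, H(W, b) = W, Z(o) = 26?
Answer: 10296775/110968574 ≈ 0.092790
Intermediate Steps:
j(E, X) = 19/5 - X/5 (j(E, X) = 3 - (X - 1*4)/5 = 3 - (X - 4)/5 = 3 - (-4 + X)/5 = 3 + (⅘ - X/5) = 19/5 - X/5)
x(s) = 1
t(u) = (24/5 - u/5)² (t(u) = ((19/5 - u/5) + 1)² = (24/5 - u/5)²)
(H(Z(11), 89*5) + 411845)/(4324093 + t(1717)) = (26 + 411845)/(4324093 + (-24 + 1717)²/25) = 411871/(4324093 + (1/25)*1693²) = 411871/(4324093 + (1/25)*2866249) = 411871/(4324093 + 2866249/25) = 411871/(110968574/25) = 411871*(25/110968574) = 10296775/110968574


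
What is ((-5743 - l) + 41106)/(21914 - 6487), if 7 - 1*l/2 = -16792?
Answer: 1765/15427 ≈ 0.11441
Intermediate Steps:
l = 33598 (l = 14 - 2*(-16792) = 14 + 33584 = 33598)
((-5743 - l) + 41106)/(21914 - 6487) = ((-5743 - 1*33598) + 41106)/(21914 - 6487) = ((-5743 - 33598) + 41106)/15427 = (-39341 + 41106)*(1/15427) = 1765*(1/15427) = 1765/15427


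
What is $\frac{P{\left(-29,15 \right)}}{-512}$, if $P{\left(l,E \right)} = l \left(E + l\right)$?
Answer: $- \frac{203}{256} \approx -0.79297$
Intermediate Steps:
$\frac{P{\left(-29,15 \right)}}{-512} = \frac{\left(-29\right) \left(15 - 29\right)}{-512} = \left(-29\right) \left(-14\right) \left(- \frac{1}{512}\right) = 406 \left(- \frac{1}{512}\right) = - \frac{203}{256}$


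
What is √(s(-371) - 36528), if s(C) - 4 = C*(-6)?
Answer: I*√34298 ≈ 185.2*I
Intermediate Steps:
s(C) = 4 - 6*C (s(C) = 4 + C*(-6) = 4 - 6*C)
√(s(-371) - 36528) = √((4 - 6*(-371)) - 36528) = √((4 + 2226) - 36528) = √(2230 - 36528) = √(-34298) = I*√34298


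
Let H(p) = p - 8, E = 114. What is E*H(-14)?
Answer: -2508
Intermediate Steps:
H(p) = -8 + p
E*H(-14) = 114*(-8 - 14) = 114*(-22) = -2508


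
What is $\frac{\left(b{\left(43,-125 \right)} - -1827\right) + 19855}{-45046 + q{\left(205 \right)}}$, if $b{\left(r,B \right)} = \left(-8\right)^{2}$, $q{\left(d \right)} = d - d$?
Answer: $- \frac{10873}{22523} \approx -0.48275$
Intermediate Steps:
$q{\left(d \right)} = 0$
$b{\left(r,B \right)} = 64$
$\frac{\left(b{\left(43,-125 \right)} - -1827\right) + 19855}{-45046 + q{\left(205 \right)}} = \frac{\left(64 - -1827\right) + 19855}{-45046 + 0} = \frac{\left(64 + 1827\right) + 19855}{-45046} = \left(1891 + 19855\right) \left(- \frac{1}{45046}\right) = 21746 \left(- \frac{1}{45046}\right) = - \frac{10873}{22523}$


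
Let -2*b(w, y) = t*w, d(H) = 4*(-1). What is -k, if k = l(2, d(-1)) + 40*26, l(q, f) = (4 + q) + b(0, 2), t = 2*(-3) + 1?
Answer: -1046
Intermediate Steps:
t = -5 (t = -6 + 1 = -5)
d(H) = -4
b(w, y) = 5*w/2 (b(w, y) = -(-5)*w/2 = 5*w/2)
l(q, f) = 4 + q (l(q, f) = (4 + q) + (5/2)*0 = (4 + q) + 0 = 4 + q)
k = 1046 (k = (4 + 2) + 40*26 = 6 + 1040 = 1046)
-k = -1*1046 = -1046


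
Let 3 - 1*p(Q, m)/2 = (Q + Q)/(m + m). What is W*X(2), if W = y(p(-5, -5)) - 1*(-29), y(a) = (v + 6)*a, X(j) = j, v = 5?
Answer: 146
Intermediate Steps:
p(Q, m) = 6 - 2*Q/m (p(Q, m) = 6 - 2*(Q + Q)/(m + m) = 6 - 2*2*Q/(2*m) = 6 - 2*2*Q*1/(2*m) = 6 - 2*Q/m)
y(a) = 11*a (y(a) = (5 + 6)*a = 11*a)
W = 73 (W = 11*(6 - 2*(-5)/(-5)) - 1*(-29) = 11*(6 - 2*(-5)*(-1/5)) + 29 = 11*(6 - 2) + 29 = 11*4 + 29 = 44 + 29 = 73)
W*X(2) = 73*2 = 146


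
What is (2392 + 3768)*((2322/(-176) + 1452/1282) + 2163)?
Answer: 8493113370/641 ≈ 1.3250e+7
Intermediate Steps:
(2392 + 3768)*((2322/(-176) + 1452/1282) + 2163) = 6160*((2322*(-1/176) + 1452*(1/1282)) + 2163) = 6160*((-1161/88 + 726/641) + 2163) = 6160*(-680313/56408 + 2163) = 6160*(121330191/56408) = 8493113370/641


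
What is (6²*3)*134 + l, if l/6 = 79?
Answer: 14946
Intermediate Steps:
l = 474 (l = 6*79 = 474)
(6²*3)*134 + l = (6²*3)*134 + 474 = (36*3)*134 + 474 = 108*134 + 474 = 14472 + 474 = 14946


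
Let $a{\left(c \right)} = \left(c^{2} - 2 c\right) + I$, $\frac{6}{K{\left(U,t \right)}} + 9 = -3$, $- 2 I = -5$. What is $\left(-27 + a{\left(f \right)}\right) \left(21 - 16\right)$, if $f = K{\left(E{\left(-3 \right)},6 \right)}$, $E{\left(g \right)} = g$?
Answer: $- \frac{465}{4} \approx -116.25$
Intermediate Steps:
$I = \frac{5}{2}$ ($I = \left(- \frac{1}{2}\right) \left(-5\right) = \frac{5}{2} \approx 2.5$)
$K{\left(U,t \right)} = - \frac{1}{2}$ ($K{\left(U,t \right)} = \frac{6}{-9 - 3} = \frac{6}{-12} = 6 \left(- \frac{1}{12}\right) = - \frac{1}{2}$)
$f = - \frac{1}{2} \approx -0.5$
$a{\left(c \right)} = \frac{5}{2} + c^{2} - 2 c$ ($a{\left(c \right)} = \left(c^{2} - 2 c\right) + \frac{5}{2} = \frac{5}{2} + c^{2} - 2 c$)
$\left(-27 + a{\left(f \right)}\right) \left(21 - 16\right) = \left(-27 + \left(\frac{5}{2} + \left(- \frac{1}{2}\right)^{2} - -1\right)\right) \left(21 - 16\right) = \left(-27 + \left(\frac{5}{2} + \frac{1}{4} + 1\right)\right) \left(21 - 16\right) = \left(-27 + \frac{15}{4}\right) 5 = \left(- \frac{93}{4}\right) 5 = - \frac{465}{4}$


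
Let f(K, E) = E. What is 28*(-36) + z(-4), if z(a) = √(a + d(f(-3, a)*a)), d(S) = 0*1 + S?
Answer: -1008 + 2*√3 ≈ -1004.5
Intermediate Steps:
d(S) = S (d(S) = 0 + S = S)
z(a) = √(a + a²) (z(a) = √(a + a*a) = √(a + a²))
28*(-36) + z(-4) = 28*(-36) + √(-4*(1 - 4)) = -1008 + √(-4*(-3)) = -1008 + √12 = -1008 + 2*√3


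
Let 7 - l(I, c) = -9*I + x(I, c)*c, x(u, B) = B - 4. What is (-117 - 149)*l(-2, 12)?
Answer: 28462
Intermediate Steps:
x(u, B) = -4 + B
l(I, c) = 7 + 9*I - c*(-4 + c) (l(I, c) = 7 - (-9*I + (-4 + c)*c) = 7 - (-9*I + c*(-4 + c)) = 7 + (9*I - c*(-4 + c)) = 7 + 9*I - c*(-4 + c))
(-117 - 149)*l(-2, 12) = (-117 - 149)*(7 + 9*(-2) - 1*12*(-4 + 12)) = -266*(7 - 18 - 1*12*8) = -266*(7 - 18 - 96) = -266*(-107) = 28462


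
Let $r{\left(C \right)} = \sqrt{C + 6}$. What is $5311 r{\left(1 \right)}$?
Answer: $5311 \sqrt{7} \approx 14052.0$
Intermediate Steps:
$r{\left(C \right)} = \sqrt{6 + C}$
$5311 r{\left(1 \right)} = 5311 \sqrt{6 + 1} = 5311 \sqrt{7}$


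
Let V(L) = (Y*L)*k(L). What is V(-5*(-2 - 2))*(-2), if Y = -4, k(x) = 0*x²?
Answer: 0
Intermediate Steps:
k(x) = 0
V(L) = 0 (V(L) = -4*L*0 = 0)
V(-5*(-2 - 2))*(-2) = 0*(-2) = 0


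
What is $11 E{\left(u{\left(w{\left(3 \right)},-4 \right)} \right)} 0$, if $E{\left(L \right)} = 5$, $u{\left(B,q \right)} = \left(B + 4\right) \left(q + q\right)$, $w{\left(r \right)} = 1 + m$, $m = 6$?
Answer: $0$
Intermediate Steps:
$w{\left(r \right)} = 7$ ($w{\left(r \right)} = 1 + 6 = 7$)
$u{\left(B,q \right)} = 2 q \left(4 + B\right)$ ($u{\left(B,q \right)} = \left(4 + B\right) 2 q = 2 q \left(4 + B\right)$)
$11 E{\left(u{\left(w{\left(3 \right)},-4 \right)} \right)} 0 = 11 \cdot 5 \cdot 0 = 55 \cdot 0 = 0$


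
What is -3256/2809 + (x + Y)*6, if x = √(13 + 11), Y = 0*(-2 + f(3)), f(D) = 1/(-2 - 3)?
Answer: -3256/2809 + 12*√6 ≈ 28.235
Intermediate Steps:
f(D) = -⅕ (f(D) = 1/(-5) = -⅕)
Y = 0 (Y = 0*(-2 - ⅕) = 0*(-11/5) = 0)
x = 2*√6 (x = √24 = 2*√6 ≈ 4.8990)
-3256/2809 + (x + Y)*6 = -3256/2809 + (2*√6 + 0)*6 = -3256*1/2809 + (2*√6)*6 = -3256/2809 + 12*√6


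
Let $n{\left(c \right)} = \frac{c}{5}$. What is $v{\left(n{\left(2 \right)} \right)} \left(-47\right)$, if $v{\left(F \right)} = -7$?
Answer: $329$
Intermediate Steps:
$n{\left(c \right)} = \frac{c}{5}$ ($n{\left(c \right)} = c \frac{1}{5} = \frac{c}{5}$)
$v{\left(n{\left(2 \right)} \right)} \left(-47\right) = \left(-7\right) \left(-47\right) = 329$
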